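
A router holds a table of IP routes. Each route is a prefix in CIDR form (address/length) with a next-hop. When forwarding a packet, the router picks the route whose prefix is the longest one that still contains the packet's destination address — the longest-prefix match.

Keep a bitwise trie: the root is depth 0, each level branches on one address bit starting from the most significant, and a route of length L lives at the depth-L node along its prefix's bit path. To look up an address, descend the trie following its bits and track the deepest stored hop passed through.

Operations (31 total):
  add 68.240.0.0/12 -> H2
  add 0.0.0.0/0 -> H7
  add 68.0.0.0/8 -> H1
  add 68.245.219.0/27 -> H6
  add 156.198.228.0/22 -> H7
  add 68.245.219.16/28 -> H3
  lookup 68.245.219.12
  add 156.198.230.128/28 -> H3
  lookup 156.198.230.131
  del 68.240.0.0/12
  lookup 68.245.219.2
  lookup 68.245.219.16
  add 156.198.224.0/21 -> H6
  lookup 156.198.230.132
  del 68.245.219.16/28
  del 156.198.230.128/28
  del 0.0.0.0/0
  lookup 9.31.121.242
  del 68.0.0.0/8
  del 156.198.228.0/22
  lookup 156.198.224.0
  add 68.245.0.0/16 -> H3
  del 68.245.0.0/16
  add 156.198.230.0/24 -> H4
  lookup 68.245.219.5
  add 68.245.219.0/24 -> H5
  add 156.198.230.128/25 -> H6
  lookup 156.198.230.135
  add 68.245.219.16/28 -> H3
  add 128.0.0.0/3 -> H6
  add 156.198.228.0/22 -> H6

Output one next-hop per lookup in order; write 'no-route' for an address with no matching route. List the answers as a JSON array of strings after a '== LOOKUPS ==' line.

Trace:
  + 68.240.0.0/12 (H2) depth=12
  + 0.0.0.0/0 (H7) depth=0
  + 68.0.0.0/8 (H1) depth=8
  + 68.245.219.0/27 (H6) depth=27
  + 156.198.228.0/22 (H7) depth=22
  + 68.245.219.16/28 (H3) depth=28
  lookup 68.245.219.12: bits 010001001111010111011011000 walk d0:H7→d1:-→d2:-→d3:-→d4:-→d5:-→d6:-→d7:-→d8:H1→d9:-→d10:-→d11:-→d12:H2→d13:-→d14:-→d15:-→d16:-→d17:-→d18:-→d19:-→d20:-→d21:-→d22:-→d23:-→d24:-→d25:-→d26:-→d27:H6 -> H6
  + 156.198.230.128/28 (H3) depth=28
  lookup 156.198.230.131: bits 1001110011000110111001101000 walk d0:H7→d1:-→d2:-→d3:-→d4:-→d5:-→d6:-→d7:-→d8:-→d9:-→d10:-→d11:-→d12:-→d13:-→d14:-→d15:-→d16:-→d17:-→d18:-→d19:-→d20:-→d21:-→d22:H7→d23:-→d24:-→d25:-→d26:-→d27:-→d28:H3 -> H3
  del 68.240.0.0/12 (clear depth 12)
  lookup 68.245.219.2: bits 010001001111010111011011000 walk d0:H7→d1:-→d2:-→d3:-→d4:-→d5:-→d6:-→d7:-→d8:H1→d9:-→d10:-→d11:-→d12:-→d13:-→d14:-→d15:-→d16:-→d17:-→d18:-→d19:-→d20:-→d21:-→d22:-→d23:-→d24:-→d25:-→d26:-→d27:H6 -> H6
  lookup 68.245.219.16: bits 0100010011110101110110110001 walk d0:H7→d1:-→d2:-→d3:-→d4:-→d5:-→d6:-→d7:-→d8:H1→d9:-→d10:-→d11:-→d12:-→d13:-→d14:-→d15:-→d16:-→d17:-→d18:-→d19:-→d20:-→d21:-→d22:-→d23:-→d24:-→d25:-→d26:-→d27:H6→d28:H3 -> H3
  + 156.198.224.0/21 (H6) depth=21
  lookup 156.198.230.132: bits 1001110011000110111001101000 walk d0:H7→d1:-→d2:-→d3:-→d4:-→d5:-→d6:-→d7:-→d8:-→d9:-→d10:-→d11:-→d12:-→d13:-→d14:-→d15:-→d16:-→d17:-→d18:-→d19:-→d20:-→d21:H6→d22:H7→d23:-→d24:-→d25:-→d26:-→d27:-→d28:H3 -> H3
  del 68.245.219.16/28 (clear depth 28)
  del 156.198.230.128/28 (clear depth 28)
  del 0.0.0.0/0 (clear depth 0)
  lookup 9.31.121.242: bits 0 walk d0:-→d1:- -> no-route
  del 68.0.0.0/8 (clear depth 8)
  del 156.198.228.0/22 (clear depth 22)
  lookup 156.198.224.0: bits 100111001100011011100 walk d0:-→d1:-→d2:-→d3:-→d4:-→d5:-→d6:-→d7:-→d8:-→d9:-→d10:-→d11:-→d12:-→d13:-→d14:-→d15:-→d16:-→d17:-→d18:-→d19:-→d20:-→d21:H6 -> H6
  + 68.245.0.0/16 (H3) depth=16
  del 68.245.0.0/16 (clear depth 16)
  + 156.198.230.0/24 (H4) depth=24
  lookup 68.245.219.5: bits 010001001111010111011011000 walk d0:-→d1:-→d2:-→d3:-→d4:-→d5:-→d6:-→d7:-→d8:-→d9:-→d10:-→d11:-→d12:-→d13:-→d14:-→d15:-→d16:-→d17:-→d18:-→d19:-→d20:-→d21:-→d22:-→d23:-→d24:-→d25:-→d26:-→d27:H6 -> H6
  + 68.245.219.0/24 (H5) depth=24
  + 156.198.230.128/25 (H6) depth=25
  lookup 156.198.230.135: bits 1001110011000110111001101000 walk d0:-→d1:-→d2:-→d3:-→d4:-→d5:-→d6:-→d7:-→d8:-→d9:-→d10:-→d11:-→d12:-→d13:-→d14:-→d15:-→d16:-→d17:-→d18:-→d19:-→d20:-→d21:H6→d22:-→d23:-→d24:H4→d25:H6→d26:-→d27:-→d28:- -> H6
  + 68.245.219.16/28 (H3) depth=28
  + 128.0.0.0/3 (H6) depth=3
  + 156.198.228.0/22 (H6) depth=22

== LOOKUPS ==
["H6","H3","H6","H3","H3","no-route","H6","H6","H6"]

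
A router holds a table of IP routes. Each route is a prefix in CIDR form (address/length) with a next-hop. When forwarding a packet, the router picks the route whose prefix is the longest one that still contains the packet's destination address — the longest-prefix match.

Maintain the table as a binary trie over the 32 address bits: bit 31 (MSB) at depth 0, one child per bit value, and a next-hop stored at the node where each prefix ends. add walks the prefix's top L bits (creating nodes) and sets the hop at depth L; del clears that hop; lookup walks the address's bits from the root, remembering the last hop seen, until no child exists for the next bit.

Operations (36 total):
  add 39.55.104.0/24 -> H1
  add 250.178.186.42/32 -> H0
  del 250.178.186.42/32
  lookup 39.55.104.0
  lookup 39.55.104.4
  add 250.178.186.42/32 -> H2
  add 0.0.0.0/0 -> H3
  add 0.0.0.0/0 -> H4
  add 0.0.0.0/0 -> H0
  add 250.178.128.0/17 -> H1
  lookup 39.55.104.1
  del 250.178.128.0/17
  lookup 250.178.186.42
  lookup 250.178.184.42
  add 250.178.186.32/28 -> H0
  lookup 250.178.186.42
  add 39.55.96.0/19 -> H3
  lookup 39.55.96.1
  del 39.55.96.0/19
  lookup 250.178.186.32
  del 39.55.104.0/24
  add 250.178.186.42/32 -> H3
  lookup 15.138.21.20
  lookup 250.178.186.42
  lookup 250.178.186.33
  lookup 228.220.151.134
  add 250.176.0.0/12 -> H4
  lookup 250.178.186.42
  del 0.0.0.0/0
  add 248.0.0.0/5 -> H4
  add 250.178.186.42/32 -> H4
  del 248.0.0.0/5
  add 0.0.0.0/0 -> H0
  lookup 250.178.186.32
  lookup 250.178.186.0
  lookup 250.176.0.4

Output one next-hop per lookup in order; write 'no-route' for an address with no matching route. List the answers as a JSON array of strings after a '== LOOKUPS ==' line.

Trace:
  + 39.55.104.0/24 (H1) depth=24
  + 250.178.186.42/32 (H0) depth=32
  del 250.178.186.42/32 (clear depth 32)
  lookup 39.55.104.0: bits 001001110011011101101000 walk d0:-→d1:-→d2:-→d3:-→d4:-→d5:-→d6:-→d7:-→d8:-→d9:-→d10:-→d11:-→d12:-→d13:-→d14:-→d15:-→d16:-→d17:-→d18:-→d19:-→d20:-→d21:-→d22:-→d23:-→d24:H1 -> H1
  lookup 39.55.104.4: bits 001001110011011101101000 walk d0:-→d1:-→d2:-→d3:-→d4:-→d5:-→d6:-→d7:-→d8:-→d9:-→d10:-→d11:-→d12:-→d13:-→d14:-→d15:-→d16:-→d17:-→d18:-→d19:-→d20:-→d21:-→d22:-→d23:-→d24:H1 -> H1
  + 250.178.186.42/32 (H2) depth=32
  + 0.0.0.0/0 (H3) depth=0
  + 0.0.0.0/0 (H4) depth=0
  + 0.0.0.0/0 (H0) depth=0
  + 250.178.128.0/17 (H1) depth=17
  lookup 39.55.104.1: bits 001001110011011101101000 walk d0:H0→d1:-→d2:-→d3:-→d4:-→d5:-→d6:-→d7:-→d8:-→d9:-→d10:-→d11:-→d12:-→d13:-→d14:-→d15:-→d16:-→d17:-→d18:-→d19:-→d20:-→d21:-→d22:-→d23:-→d24:H1 -> H1
  del 250.178.128.0/17 (clear depth 17)
  lookup 250.178.186.42: bits 11111010101100101011101000101010 walk d0:H0→d1:-→d2:-→d3:-→d4:-→d5:-→d6:-→d7:-→d8:-→d9:-→d10:-→d11:-→d12:-→d13:-→d14:-→d15:-→d16:-→d17:-→d18:-→d19:-→d20:-→d21:-→d22:-→d23:-→d24:-→d25:-→d26:-→d27:-→d28:-→d29:-→d30:-→d31:-→d32:H2 -> H2
  lookup 250.178.184.42: bits 1111101010110010101110 walk d0:H0→d1:-→d2:-→d3:-→d4:-→d5:-→d6:-→d7:-→d8:-→d9:-→d10:-→d11:-→d12:-→d13:-→d14:-→d15:-→d16:-→d17:-→d18:-→d19:-→d20:-→d21:-→d22:- -> H0
  + 250.178.186.32/28 (H0) depth=28
  lookup 250.178.186.42: bits 11111010101100101011101000101010 walk d0:H0→d1:-→d2:-→d3:-→d4:-→d5:-→d6:-→d7:-→d8:-→d9:-→d10:-→d11:-→d12:-→d13:-→d14:-→d15:-→d16:-→d17:-→d18:-→d19:-→d20:-→d21:-→d22:-→d23:-→d24:-→d25:-→d26:-→d27:-→d28:H0→d29:-→d30:-→d31:-→d32:H2 -> H2
  + 39.55.96.0/19 (H3) depth=19
  lookup 39.55.96.1: bits 00100111001101110110 walk d0:H0→d1:-→d2:-→d3:-→d4:-→d5:-→d6:-→d7:-→d8:-→d9:-→d10:-→d11:-→d12:-→d13:-→d14:-→d15:-→d16:-→d17:-→d18:-→d19:H3→d20:- -> H3
  del 39.55.96.0/19 (clear depth 19)
  lookup 250.178.186.32: bits 1111101010110010101110100010 walk d0:H0→d1:-→d2:-→d3:-→d4:-→d5:-→d6:-→d7:-→d8:-→d9:-→d10:-→d11:-→d12:-→d13:-→d14:-→d15:-→d16:-→d17:-→d18:-→d19:-→d20:-→d21:-→d22:-→d23:-→d24:-→d25:-→d26:-→d27:-→d28:H0 -> H0
  del 39.55.104.0/24 (clear depth 24)
  + 250.178.186.42/32 (H3) depth=32
  lookup 15.138.21.20: bits 00 walk d0:H0→d1:-→d2:- -> H0
  lookup 250.178.186.42: bits 11111010101100101011101000101010 walk d0:H0→d1:-→d2:-→d3:-→d4:-→d5:-→d6:-→d7:-→d8:-→d9:-→d10:-→d11:-→d12:-→d13:-→d14:-→d15:-→d16:-→d17:-→d18:-→d19:-→d20:-→d21:-→d22:-→d23:-→d24:-→d25:-→d26:-→d27:-→d28:H0→d29:-→d30:-→d31:-→d32:H3 -> H3
  lookup 250.178.186.33: bits 1111101010110010101110100010 walk d0:H0→d1:-→d2:-→d3:-→d4:-→d5:-→d6:-→d7:-→d8:-→d9:-→d10:-→d11:-→d12:-→d13:-→d14:-→d15:-→d16:-→d17:-→d18:-→d19:-→d20:-→d21:-→d22:-→d23:-→d24:-→d25:-→d26:-→d27:-→d28:H0 -> H0
  lookup 228.220.151.134: bits 111 walk d0:H0→d1:-→d2:-→d3:- -> H0
  + 250.176.0.0/12 (H4) depth=12
  lookup 250.178.186.42: bits 11111010101100101011101000101010 walk d0:H0→d1:-→d2:-→d3:-→d4:-→d5:-→d6:-→d7:-→d8:-→d9:-→d10:-→d11:-→d12:H4→d13:-→d14:-→d15:-→d16:-→d17:-→d18:-→d19:-→d20:-→d21:-→d22:-→d23:-→d24:-→d25:-→d26:-→d27:-→d28:H0→d29:-→d30:-→d31:-→d32:H3 -> H3
  del 0.0.0.0/0 (clear depth 0)
  + 248.0.0.0/5 (H4) depth=5
  + 250.178.186.42/32 (H4) depth=32
  del 248.0.0.0/5 (clear depth 5)
  + 0.0.0.0/0 (H0) depth=0
  lookup 250.178.186.32: bits 1111101010110010101110100010 walk d0:H0→d1:-→d2:-→d3:-→d4:-→d5:-→d6:-→d7:-→d8:-→d9:-→d10:-→d11:-→d12:H4→d13:-→d14:-→d15:-→d16:-→d17:-→d18:-→d19:-→d20:-→d21:-→d22:-→d23:-→d24:-→d25:-→d26:-→d27:-→d28:H0 -> H0
  lookup 250.178.186.0: bits 11111010101100101011101000 walk d0:H0→d1:-→d2:-→d3:-→d4:-→d5:-→d6:-→d7:-→d8:-→d9:-→d10:-→d11:-→d12:H4→d13:-→d14:-→d15:-→d16:-→d17:-→d18:-→d19:-→d20:-→d21:-→d22:-→d23:-→d24:-→d25:-→d26:- -> H4
  lookup 250.176.0.4: bits 11111010101100 walk d0:H0→d1:-→d2:-→d3:-→d4:-→d5:-→d6:-→d7:-→d8:-→d9:-→d10:-→d11:-→d12:H4→d13:-→d14:- -> H4

== LOOKUPS ==
["H1","H1","H1","H2","H0","H2","H3","H0","H0","H3","H0","H0","H3","H0","H4","H4"]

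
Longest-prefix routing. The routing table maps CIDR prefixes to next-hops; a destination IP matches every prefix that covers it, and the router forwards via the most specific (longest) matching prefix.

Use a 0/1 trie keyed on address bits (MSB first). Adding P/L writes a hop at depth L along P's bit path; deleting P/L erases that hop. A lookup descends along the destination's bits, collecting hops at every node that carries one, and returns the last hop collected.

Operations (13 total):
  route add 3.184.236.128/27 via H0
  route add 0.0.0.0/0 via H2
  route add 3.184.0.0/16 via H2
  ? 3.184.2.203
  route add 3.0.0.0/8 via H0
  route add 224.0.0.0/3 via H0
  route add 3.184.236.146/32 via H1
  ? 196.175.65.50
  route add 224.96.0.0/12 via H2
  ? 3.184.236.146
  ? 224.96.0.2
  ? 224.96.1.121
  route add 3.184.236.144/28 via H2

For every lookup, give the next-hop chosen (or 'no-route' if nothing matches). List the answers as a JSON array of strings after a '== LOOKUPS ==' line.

Apply in order:
  + 3.184.236.128/27 (H0) depth=27
  + 0.0.0.0/0 (H2) depth=0
  + 3.184.0.0/16 (H2) depth=16
  Q 3.184.2.203: descend 0000001110111000 ; hops seen [H2,H2] ; pick H2
  + 3.0.0.0/8 (H0) depth=8
  + 224.0.0.0/3 (H0) depth=3
  + 3.184.236.146/32 (H1) depth=32
  Q 196.175.65.50: descend 11 ; hops seen [H2] ; pick H2
  + 224.96.0.0/12 (H2) depth=12
  Q 3.184.236.146: descend 00000011101110001110110010010010 ; hops seen [H2,H0,H2,H0,H1] ; pick H1
  Q 224.96.0.2: descend 111000000110 ; hops seen [H2,H0,H2] ; pick H2
  Q 224.96.1.121: descend 111000000110 ; hops seen [H2,H0,H2] ; pick H2
  + 3.184.236.144/28 (H2) depth=28

== LOOKUPS ==
["H2","H2","H1","H2","H2"]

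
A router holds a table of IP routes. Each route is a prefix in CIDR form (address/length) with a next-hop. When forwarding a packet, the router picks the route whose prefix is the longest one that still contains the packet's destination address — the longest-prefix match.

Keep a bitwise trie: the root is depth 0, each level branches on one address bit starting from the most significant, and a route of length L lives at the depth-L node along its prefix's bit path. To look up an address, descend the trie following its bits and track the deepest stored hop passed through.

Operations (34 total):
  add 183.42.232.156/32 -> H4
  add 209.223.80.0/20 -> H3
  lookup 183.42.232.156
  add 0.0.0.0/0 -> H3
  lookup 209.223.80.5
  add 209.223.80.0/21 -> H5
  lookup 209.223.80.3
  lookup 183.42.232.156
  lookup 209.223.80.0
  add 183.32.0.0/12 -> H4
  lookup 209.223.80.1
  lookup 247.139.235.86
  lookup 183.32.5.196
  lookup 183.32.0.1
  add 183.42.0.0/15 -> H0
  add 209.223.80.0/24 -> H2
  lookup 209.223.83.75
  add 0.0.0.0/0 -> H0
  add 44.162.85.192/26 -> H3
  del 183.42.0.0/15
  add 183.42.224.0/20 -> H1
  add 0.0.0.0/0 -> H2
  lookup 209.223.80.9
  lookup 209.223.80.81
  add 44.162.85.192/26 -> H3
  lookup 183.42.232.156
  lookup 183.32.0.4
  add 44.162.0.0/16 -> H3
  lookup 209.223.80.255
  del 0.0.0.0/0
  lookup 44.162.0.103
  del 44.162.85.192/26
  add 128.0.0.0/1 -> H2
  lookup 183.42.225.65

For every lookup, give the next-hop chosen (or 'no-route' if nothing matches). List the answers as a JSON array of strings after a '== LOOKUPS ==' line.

Apply in order:
  + 183.42.232.156/32 (H4) depth=32
  + 209.223.80.0/20 (H3) depth=20
  Q 183.42.232.156: descend 10110111001010101110100010011100 ; hops seen [H4] ; pick H4
  + 0.0.0.0/0 (H3) depth=0
  Q 209.223.80.5: descend 11010001110111110101 ; hops seen [H3,H3] ; pick H3
  + 209.223.80.0/21 (H5) depth=21
  Q 209.223.80.3: descend 110100011101111101010 ; hops seen [H3,H3,H5] ; pick H5
  Q 183.42.232.156: descend 10110111001010101110100010011100 ; hops seen [H3,H4] ; pick H4
  Q 209.223.80.0: descend 110100011101111101010 ; hops seen [H3,H3,H5] ; pick H5
  + 183.32.0.0/12 (H4) depth=12
  Q 209.223.80.1: descend 110100011101111101010 ; hops seen [H3,H3,H5] ; pick H5
  Q 247.139.235.86: descend 11 ; hops seen [H3] ; pick H3
  Q 183.32.5.196: descend 101101110010 ; hops seen [H3,H4] ; pick H4
  Q 183.32.0.1: descend 101101110010 ; hops seen [H3,H4] ; pick H4
  + 183.42.0.0/15 (H0) depth=15
  + 209.223.80.0/24 (H2) depth=24
  Q 209.223.83.75: descend 1101000111011111010100 ; hops seen [H3,H3,H5] ; pick H5
  + 0.0.0.0/0 (H0) depth=0
  + 44.162.85.192/26 (H3) depth=26
  - 183.42.0.0/15 clear@15
  + 183.42.224.0/20 (H1) depth=20
  + 0.0.0.0/0 (H2) depth=0
  Q 209.223.80.9: descend 110100011101111101010000 ; hops seen [H2,H3,H5,H2] ; pick H2
  Q 209.223.80.81: descend 110100011101111101010000 ; hops seen [H2,H3,H5,H2] ; pick H2
  + 44.162.85.192/26 (H3) depth=26
  Q 183.42.232.156: descend 10110111001010101110100010011100 ; hops seen [H2,H4,H1,H4] ; pick H4
  Q 183.32.0.4: descend 101101110010 ; hops seen [H2,H4] ; pick H4
  + 44.162.0.0/16 (H3) depth=16
  Q 209.223.80.255: descend 110100011101111101010000 ; hops seen [H2,H3,H5,H2] ; pick H2
  - 0.0.0.0/0 clear@0
  Q 44.162.0.103: descend 00101100101000100 ; hops seen [H3] ; pick H3
  - 44.162.85.192/26 clear@26
  + 128.0.0.0/1 (H2) depth=1
  Q 183.42.225.65: descend 10110111001010101110 ; hops seen [H2,H4,H1] ; pick H1

== LOOKUPS ==
["H4","H3","H5","H4","H5","H5","H3","H4","H4","H5","H2","H2","H4","H4","H2","H3","H1"]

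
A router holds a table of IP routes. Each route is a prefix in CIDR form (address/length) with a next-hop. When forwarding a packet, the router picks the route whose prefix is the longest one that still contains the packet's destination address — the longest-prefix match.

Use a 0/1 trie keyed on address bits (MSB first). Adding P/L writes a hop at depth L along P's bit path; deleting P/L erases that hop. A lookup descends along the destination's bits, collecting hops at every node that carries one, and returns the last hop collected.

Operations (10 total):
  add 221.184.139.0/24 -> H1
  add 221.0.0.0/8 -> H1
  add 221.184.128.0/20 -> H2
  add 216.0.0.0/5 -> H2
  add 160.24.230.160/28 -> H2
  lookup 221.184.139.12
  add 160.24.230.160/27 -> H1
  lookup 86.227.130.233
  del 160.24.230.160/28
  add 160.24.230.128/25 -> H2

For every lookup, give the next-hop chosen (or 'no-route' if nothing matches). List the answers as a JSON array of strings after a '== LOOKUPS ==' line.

Process each operation:
  + 221.184.139.0/24 (H1) depth=24
  + 221.0.0.0/8 (H1) depth=8
  + 221.184.128.0/20 (H2) depth=20
  + 216.0.0.0/5 (H2) depth=5
  + 160.24.230.160/28 (H2) depth=28
  Q 221.184.139.12: descend 110111011011100010001011 ; hops seen [H2,H1,H2,H1] ; pick H1
  + 160.24.230.160/27 (H1) depth=27
  Q 86.227.130.233: descend ε ; hops seen [∅] ; pick no-route
  - 160.24.230.160/28 clear@28
  + 160.24.230.128/25 (H2) depth=25

== LOOKUPS ==
["H1","no-route"]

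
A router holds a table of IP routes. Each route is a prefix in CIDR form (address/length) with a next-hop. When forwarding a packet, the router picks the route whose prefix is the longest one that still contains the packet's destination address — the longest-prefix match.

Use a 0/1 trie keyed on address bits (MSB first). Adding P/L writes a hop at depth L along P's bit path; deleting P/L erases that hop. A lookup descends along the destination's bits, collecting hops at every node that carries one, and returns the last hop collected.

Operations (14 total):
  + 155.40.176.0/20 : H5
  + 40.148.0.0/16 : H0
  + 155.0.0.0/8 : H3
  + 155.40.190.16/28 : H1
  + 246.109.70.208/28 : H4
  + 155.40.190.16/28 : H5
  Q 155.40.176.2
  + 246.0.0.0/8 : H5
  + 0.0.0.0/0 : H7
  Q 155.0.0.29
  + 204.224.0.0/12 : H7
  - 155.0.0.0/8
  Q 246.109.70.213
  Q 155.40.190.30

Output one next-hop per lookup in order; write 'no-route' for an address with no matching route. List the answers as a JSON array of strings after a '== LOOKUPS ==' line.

Process each operation:
  add 155.40.176.0/20 -> H5 at depth 20
  add 40.148.0.0/16 -> H0 at depth 16
  add 155.0.0.0/8 -> H3 at depth 8
  add 155.40.190.16/28 -> H1 at depth 28
  add 246.109.70.208/28 -> H4 at depth 28
  add 155.40.190.16/28 -> H5 at depth 28
  lookup 155.40.176.2: bits 10011011001010001011 walk d0:-→d1:-→d2:-→d3:-→d4:-→d5:-→d6:-→d7:-→d8:H3→d9:-→d10:-→d11:-→d12:-→d13:-→d14:-→d15:-→d16:-→d17:-→d18:-→d19:-→d20:H5 -> H5
  add 246.0.0.0/8 -> H5 at depth 8
  add 0.0.0.0/0 -> H7 at depth 0
  lookup 155.0.0.29: bits 1001101100 walk d0:H7→d1:-→d2:-→d3:-→d4:-→d5:-→d6:-→d7:-→d8:H3→d9:-→d10:- -> H3
  add 204.224.0.0/12 -> H7 at depth 12
  - 155.0.0.0/8 clear@8
  lookup 246.109.70.213: bits 1111011001101101010001101101 walk d0:H7→d1:-→d2:-→d3:-→d4:-→d5:-→d6:-→d7:-→d8:H5→d9:-→d10:-→d11:-→d12:-→d13:-→d14:-→d15:-→d16:-→d17:-→d18:-→d19:-→d20:-→d21:-→d22:-→d23:-→d24:-→d25:-→d26:-→d27:-→d28:H4 -> H4
  lookup 155.40.190.30: bits 1001101100101000101111100001 walk d0:H7→d1:-→d2:-→d3:-→d4:-→d5:-→d6:-→d7:-→d8:-→d9:-→d10:-→d11:-→d12:-→d13:-→d14:-→d15:-→d16:-→d17:-→d18:-→d19:-→d20:H5→d21:-→d22:-→d23:-→d24:-→d25:-→d26:-→d27:-→d28:H5 -> H5

== LOOKUPS ==
["H5","H3","H4","H5"]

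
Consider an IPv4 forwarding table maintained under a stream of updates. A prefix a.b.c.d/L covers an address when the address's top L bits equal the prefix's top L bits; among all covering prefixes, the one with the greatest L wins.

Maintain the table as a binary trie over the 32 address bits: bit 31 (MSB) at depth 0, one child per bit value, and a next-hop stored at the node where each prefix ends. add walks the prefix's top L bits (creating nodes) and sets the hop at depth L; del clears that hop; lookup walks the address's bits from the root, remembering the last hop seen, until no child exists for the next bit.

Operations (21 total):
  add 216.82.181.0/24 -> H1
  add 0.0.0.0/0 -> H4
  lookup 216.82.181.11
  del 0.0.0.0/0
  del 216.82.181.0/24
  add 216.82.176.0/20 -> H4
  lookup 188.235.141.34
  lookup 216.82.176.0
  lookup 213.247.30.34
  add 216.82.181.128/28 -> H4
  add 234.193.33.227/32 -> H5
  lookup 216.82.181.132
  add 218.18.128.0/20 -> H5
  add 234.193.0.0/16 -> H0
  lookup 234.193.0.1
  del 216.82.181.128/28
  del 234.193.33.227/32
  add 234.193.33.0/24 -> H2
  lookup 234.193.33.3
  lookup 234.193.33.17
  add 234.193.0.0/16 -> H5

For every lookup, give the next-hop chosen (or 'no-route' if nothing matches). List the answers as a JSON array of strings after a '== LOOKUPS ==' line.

Apply in order:
  + 216.82.181.0/24 (H1) depth=24
  + 0.0.0.0/0 (H4) depth=0
  lookup 216.82.181.11: bits 110110000101001010110101 walk d0:H4→d1:-→d2:-→d3:-→d4:-→d5:-→d6:-→d7:-→d8:-→d9:-→d10:-→d11:-→d12:-→d13:-→d14:-→d15:-→d16:-→d17:-→d18:-→d19:-→d20:-→d21:-→d22:-→d23:-→d24:H1 -> H1
  - 0.0.0.0/0 clear@0
  - 216.82.181.0/24 clear@24
  + 216.82.176.0/20 (H4) depth=20
  lookup 188.235.141.34: bits 1 walk d0:-→d1:- -> no-route
  lookup 216.82.176.0: bits 110110000101001010110 walk d0:-→d1:-→d2:-→d3:-→d4:-→d5:-→d6:-→d7:-→d8:-→d9:-→d10:-→d11:-→d12:-→d13:-→d14:-→d15:-→d16:-→d17:-→d18:-→d19:-→d20:H4→d21:- -> H4
  lookup 213.247.30.34: bits 1101 walk d0:-→d1:-→d2:-→d3:-→d4:- -> no-route
  + 216.82.181.128/28 (H4) depth=28
  + 234.193.33.227/32 (H5) depth=32
  lookup 216.82.181.132: bits 1101100001010010101101011000 walk d0:-→d1:-→d2:-→d3:-→d4:-→d5:-→d6:-→d7:-→d8:-→d9:-→d10:-→d11:-→d12:-→d13:-→d14:-→d15:-→d16:-→d17:-→d18:-→d19:-→d20:H4→d21:-→d22:-→d23:-→d24:-→d25:-→d26:-→d27:-→d28:H4 -> H4
  + 218.18.128.0/20 (H5) depth=20
  + 234.193.0.0/16 (H0) depth=16
  lookup 234.193.0.1: bits 111010101100000100 walk d0:-→d1:-→d2:-→d3:-→d4:-→d5:-→d6:-→d7:-→d8:-→d9:-→d10:-→d11:-→d12:-→d13:-→d14:-→d15:-→d16:H0→d17:-→d18:- -> H0
  - 216.82.181.128/28 clear@28
  - 234.193.33.227/32 clear@32
  + 234.193.33.0/24 (H2) depth=24
  lookup 234.193.33.3: bits 111010101100000100100001 walk d0:-→d1:-→d2:-→d3:-→d4:-→d5:-→d6:-→d7:-→d8:-→d9:-→d10:-→d11:-→d12:-→d13:-→d14:-→d15:-→d16:H0→d17:-→d18:-→d19:-→d20:-→d21:-→d22:-→d23:-→d24:H2 -> H2
  lookup 234.193.33.17: bits 111010101100000100100001 walk d0:-→d1:-→d2:-→d3:-→d4:-→d5:-→d6:-→d7:-→d8:-→d9:-→d10:-→d11:-→d12:-→d13:-→d14:-→d15:-→d16:H0→d17:-→d18:-→d19:-→d20:-→d21:-→d22:-→d23:-→d24:H2 -> H2
  + 234.193.0.0/16 (H5) depth=16

== LOOKUPS ==
["H1","no-route","H4","no-route","H4","H0","H2","H2"]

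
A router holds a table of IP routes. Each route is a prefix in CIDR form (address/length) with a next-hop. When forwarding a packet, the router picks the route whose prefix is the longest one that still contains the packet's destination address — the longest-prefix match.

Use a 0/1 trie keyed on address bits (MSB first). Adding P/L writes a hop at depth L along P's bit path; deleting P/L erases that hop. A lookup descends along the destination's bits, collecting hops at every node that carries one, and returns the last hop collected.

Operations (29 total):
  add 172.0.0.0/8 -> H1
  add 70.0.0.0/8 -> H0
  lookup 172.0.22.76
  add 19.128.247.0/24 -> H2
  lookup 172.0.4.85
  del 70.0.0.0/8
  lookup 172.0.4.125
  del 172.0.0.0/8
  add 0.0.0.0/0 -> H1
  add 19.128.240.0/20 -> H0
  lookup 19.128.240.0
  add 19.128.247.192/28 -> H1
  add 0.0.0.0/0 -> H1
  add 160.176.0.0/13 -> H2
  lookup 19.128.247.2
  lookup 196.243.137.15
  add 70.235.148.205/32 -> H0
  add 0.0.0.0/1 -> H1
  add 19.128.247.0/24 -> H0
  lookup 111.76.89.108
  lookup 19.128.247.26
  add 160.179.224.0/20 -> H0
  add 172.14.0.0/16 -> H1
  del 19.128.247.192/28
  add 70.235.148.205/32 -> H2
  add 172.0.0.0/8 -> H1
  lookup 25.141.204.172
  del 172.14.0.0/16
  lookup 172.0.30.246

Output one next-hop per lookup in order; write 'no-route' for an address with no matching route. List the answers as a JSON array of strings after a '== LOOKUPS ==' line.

Trace:
  + 172.0.0.0/8 (H1) depth=8
  + 70.0.0.0/8 (H0) depth=8
  lookup 172.0.22.76: bits 10101100 walk d0:-→d1:-→d2:-→d3:-→d4:-→d5:-→d6:-→d7:-→d8:H1 -> H1
  + 19.128.247.0/24 (H2) depth=24
  lookup 172.0.4.85: bits 10101100 walk d0:-→d1:-→d2:-→d3:-→d4:-→d5:-→d6:-→d7:-→d8:H1 -> H1
  - 70.0.0.0/8 clear@8
  lookup 172.0.4.125: bits 10101100 walk d0:-→d1:-→d2:-→d3:-→d4:-→d5:-→d6:-→d7:-→d8:H1 -> H1
  - 172.0.0.0/8 clear@8
  + 0.0.0.0/0 (H1) depth=0
  + 19.128.240.0/20 (H0) depth=20
  lookup 19.128.240.0: bits 000100111000000011110 walk d0:H1→d1:-→d2:-→d3:-→d4:-→d5:-→d6:-→d7:-→d8:-→d9:-→d10:-→d11:-→d12:-→d13:-→d14:-→d15:-→d16:-→d17:-→d18:-→d19:-→d20:H0→d21:- -> H0
  + 19.128.247.192/28 (H1) depth=28
  + 0.0.0.0/0 (H1) depth=0
  + 160.176.0.0/13 (H2) depth=13
  lookup 19.128.247.2: bits 000100111000000011110111 walk d0:H1→d1:-→d2:-→d3:-→d4:-→d5:-→d6:-→d7:-→d8:-→d9:-→d10:-→d11:-→d12:-→d13:-→d14:-→d15:-→d16:-→d17:-→d18:-→d19:-→d20:H0→d21:-→d22:-→d23:-→d24:H2 -> H2
  lookup 196.243.137.15: bits 1 walk d0:H1→d1:- -> H1
  + 70.235.148.205/32 (H0) depth=32
  + 0.0.0.0/1 (H1) depth=1
  + 19.128.247.0/24 (H0) depth=24
  lookup 111.76.89.108: bits 01 walk d0:H1→d1:H1→d2:- -> H1
  lookup 19.128.247.26: bits 000100111000000011110111 walk d0:H1→d1:H1→d2:-→d3:-→d4:-→d5:-→d6:-→d7:-→d8:-→d9:-→d10:-→d11:-→d12:-→d13:-→d14:-→d15:-→d16:-→d17:-→d18:-→d19:-→d20:H0→d21:-→d22:-→d23:-→d24:H0 -> H0
  + 160.179.224.0/20 (H0) depth=20
  + 172.14.0.0/16 (H1) depth=16
  - 19.128.247.192/28 clear@28
  + 70.235.148.205/32 (H2) depth=32
  + 172.0.0.0/8 (H1) depth=8
  lookup 25.141.204.172: bits 0001 walk d0:H1→d1:H1→d2:-→d3:-→d4:- -> H1
  - 172.14.0.0/16 clear@16
  lookup 172.0.30.246: bits 101011000000 walk d0:H1→d1:-→d2:-→d3:-→d4:-→d5:-→d6:-→d7:-→d8:H1→d9:-→d10:-→d11:-→d12:- -> H1

== LOOKUPS ==
["H1","H1","H1","H0","H2","H1","H1","H0","H1","H1"]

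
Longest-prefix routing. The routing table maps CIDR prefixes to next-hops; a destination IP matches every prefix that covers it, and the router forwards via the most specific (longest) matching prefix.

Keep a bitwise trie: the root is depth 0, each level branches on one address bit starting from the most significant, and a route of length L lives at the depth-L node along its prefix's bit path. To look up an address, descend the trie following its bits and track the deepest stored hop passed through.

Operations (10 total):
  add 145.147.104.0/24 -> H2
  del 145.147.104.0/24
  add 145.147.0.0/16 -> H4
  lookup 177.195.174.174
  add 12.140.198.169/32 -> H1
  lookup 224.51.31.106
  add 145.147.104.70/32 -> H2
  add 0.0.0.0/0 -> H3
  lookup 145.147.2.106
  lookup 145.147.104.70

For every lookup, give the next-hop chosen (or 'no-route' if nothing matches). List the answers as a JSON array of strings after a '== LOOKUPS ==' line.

Trace:
  + 145.147.104.0/24 (H2) depth=24
  del 145.147.104.0/24 (clear depth 24)
  + 145.147.0.0/16 (H4) depth=16
  lookup 177.195.174.174: bits 10 walk d0:-→d1:-→d2:- -> no-route
  + 12.140.198.169/32 (H1) depth=32
  lookup 224.51.31.106: bits 1 walk d0:-→d1:- -> no-route
  + 145.147.104.70/32 (H2) depth=32
  + 0.0.0.0/0 (H3) depth=0
  lookup 145.147.2.106: bits 10010001100100110 walk d0:H3→d1:-→d2:-→d3:-→d4:-→d5:-→d6:-→d7:-→d8:-→d9:-→d10:-→d11:-→d12:-→d13:-→d14:-→d15:-→d16:H4→d17:- -> H4
  lookup 145.147.104.70: bits 10010001100100110110100001000110 walk d0:H3→d1:-→d2:-→d3:-→d4:-→d5:-→d6:-→d7:-→d8:-→d9:-→d10:-→d11:-→d12:-→d13:-→d14:-→d15:-→d16:H4→d17:-→d18:-→d19:-→d20:-→d21:-→d22:-→d23:-→d24:-→d25:-→d26:-→d27:-→d28:-→d29:-→d30:-→d31:-→d32:H2 -> H2

== LOOKUPS ==
["no-route","no-route","H4","H2"]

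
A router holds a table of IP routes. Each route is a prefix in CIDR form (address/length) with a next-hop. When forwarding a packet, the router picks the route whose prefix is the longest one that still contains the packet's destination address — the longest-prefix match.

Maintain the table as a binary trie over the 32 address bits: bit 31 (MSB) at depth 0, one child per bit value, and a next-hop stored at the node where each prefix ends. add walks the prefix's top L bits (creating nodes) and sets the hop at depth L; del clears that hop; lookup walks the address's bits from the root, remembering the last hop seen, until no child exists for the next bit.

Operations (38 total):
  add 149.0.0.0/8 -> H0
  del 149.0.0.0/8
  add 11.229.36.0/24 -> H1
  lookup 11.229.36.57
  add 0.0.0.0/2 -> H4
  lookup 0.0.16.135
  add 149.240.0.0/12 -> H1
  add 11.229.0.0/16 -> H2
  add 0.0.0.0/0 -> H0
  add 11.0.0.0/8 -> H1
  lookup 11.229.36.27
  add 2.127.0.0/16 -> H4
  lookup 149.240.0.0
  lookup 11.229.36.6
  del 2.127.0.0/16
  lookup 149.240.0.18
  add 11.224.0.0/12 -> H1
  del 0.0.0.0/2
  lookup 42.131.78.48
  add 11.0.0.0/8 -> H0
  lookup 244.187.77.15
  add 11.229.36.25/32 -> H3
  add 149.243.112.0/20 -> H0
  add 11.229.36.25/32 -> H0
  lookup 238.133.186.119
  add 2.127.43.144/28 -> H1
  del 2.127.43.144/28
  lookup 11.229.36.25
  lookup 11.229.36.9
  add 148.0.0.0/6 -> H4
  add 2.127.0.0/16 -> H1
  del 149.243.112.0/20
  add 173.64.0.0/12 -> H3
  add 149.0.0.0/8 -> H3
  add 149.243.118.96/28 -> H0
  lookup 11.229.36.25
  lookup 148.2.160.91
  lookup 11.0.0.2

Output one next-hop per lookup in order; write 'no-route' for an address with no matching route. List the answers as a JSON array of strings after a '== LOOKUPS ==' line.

Process each operation:
  + 149.0.0.0/8 (H0) depth=8
  del 149.0.0.0/8 (clear depth 8)
  + 11.229.36.0/24 (H1) depth=24
  ? 11.229.36.57  path d0:-→d1:-→d2:-→d3:-→d4:-→d5:-→d6:-→d7:-→d8:-→d9:-→d10:-→d11:-→d12:-→d13:-→d14:-→d15:-→d16:-→d17:-→d18:-→d19:-→d20:-→d21:-→d22:-→d23:-→d24:H1  best=H1
  + 0.0.0.0/2 (H4) depth=2
  ? 0.0.16.135  path d0:-→d1:-→d2:H4→d3:-→d4:-  best=H4
  + 149.240.0.0/12 (H1) depth=12
  + 11.229.0.0/16 (H2) depth=16
  + 0.0.0.0/0 (H0) depth=0
  + 11.0.0.0/8 (H1) depth=8
  ? 11.229.36.27  path d0:H0→d1:-→d2:H4→d3:-→d4:-→d5:-→d6:-→d7:-→d8:H1→d9:-→d10:-→d11:-→d12:-→d13:-→d14:-→d15:-→d16:H2→d17:-→d18:-→d19:-→d20:-→d21:-→d22:-→d23:-→d24:H1  best=H1
  + 2.127.0.0/16 (H4) depth=16
  ? 149.240.0.0  path d0:H0→d1:-→d2:-→d3:-→d4:-→d5:-→d6:-→d7:-→d8:-→d9:-→d10:-→d11:-→d12:H1  best=H1
  ? 11.229.36.6  path d0:H0→d1:-→d2:H4→d3:-→d4:-→d5:-→d6:-→d7:-→d8:H1→d9:-→d10:-→d11:-→d12:-→d13:-→d14:-→d15:-→d16:H2→d17:-→d18:-→d19:-→d20:-→d21:-→d22:-→d23:-→d24:H1  best=H1
  del 2.127.0.0/16 (clear depth 16)
  ? 149.240.0.18  path d0:H0→d1:-→d2:-→d3:-→d4:-→d5:-→d6:-→d7:-→d8:-→d9:-→d10:-→d11:-→d12:H1  best=H1
  + 11.224.0.0/12 (H1) depth=12
  del 0.0.0.0/2 (clear depth 2)
  ? 42.131.78.48  path d0:H0→d1:-→d2:-  best=H0
  + 11.0.0.0/8 (H0) depth=8
  ? 244.187.77.15  path d0:H0→d1:-  best=H0
  + 11.229.36.25/32 (H3) depth=32
  + 149.243.112.0/20 (H0) depth=20
  + 11.229.36.25/32 (H0) depth=32
  ? 238.133.186.119  path d0:H0→d1:-  best=H0
  + 2.127.43.144/28 (H1) depth=28
  del 2.127.43.144/28 (clear depth 28)
  ? 11.229.36.25  path d0:H0→d1:-→d2:-→d3:-→d4:-→d5:-→d6:-→d7:-→d8:H0→d9:-→d10:-→d11:-→d12:H1→d13:-→d14:-→d15:-→d16:H2→d17:-→d18:-→d19:-→d20:-→d21:-→d22:-→d23:-→d24:H1→d25:-→d26:-→d27:-→d28:-→d29:-→d30:-→d31:-→d32:H0  best=H0
  ? 11.229.36.9  path d0:H0→d1:-→d2:-→d3:-→d4:-→d5:-→d6:-→d7:-→d8:H0→d9:-→d10:-→d11:-→d12:H1→d13:-→d14:-→d15:-→d16:H2→d17:-→d18:-→d19:-→d20:-→d21:-→d22:-→d23:-→d24:H1→d25:-→d26:-→d27:-  best=H1
  + 148.0.0.0/6 (H4) depth=6
  + 2.127.0.0/16 (H1) depth=16
  del 149.243.112.0/20 (clear depth 20)
  + 173.64.0.0/12 (H3) depth=12
  + 149.0.0.0/8 (H3) depth=8
  + 149.243.118.96/28 (H0) depth=28
  ? 11.229.36.25  path d0:H0→d1:-→d2:-→d3:-→d4:-→d5:-→d6:-→d7:-→d8:H0→d9:-→d10:-→d11:-→d12:H1→d13:-→d14:-→d15:-→d16:H2→d17:-→d18:-→d19:-→d20:-→d21:-→d22:-→d23:-→d24:H1→d25:-→d26:-→d27:-→d28:-→d29:-→d30:-→d31:-→d32:H0  best=H0
  ? 148.2.160.91  path d0:H0→d1:-→d2:-→d3:-→d4:-→d5:-→d6:H4→d7:-  best=H4
  ? 11.0.0.2  path d0:H0→d1:-→d2:-→d3:-→d4:-→d5:-→d6:-→d7:-→d8:H0  best=H0

== LOOKUPS ==
["H1","H4","H1","H1","H1","H1","H0","H0","H0","H0","H1","H0","H4","H0"]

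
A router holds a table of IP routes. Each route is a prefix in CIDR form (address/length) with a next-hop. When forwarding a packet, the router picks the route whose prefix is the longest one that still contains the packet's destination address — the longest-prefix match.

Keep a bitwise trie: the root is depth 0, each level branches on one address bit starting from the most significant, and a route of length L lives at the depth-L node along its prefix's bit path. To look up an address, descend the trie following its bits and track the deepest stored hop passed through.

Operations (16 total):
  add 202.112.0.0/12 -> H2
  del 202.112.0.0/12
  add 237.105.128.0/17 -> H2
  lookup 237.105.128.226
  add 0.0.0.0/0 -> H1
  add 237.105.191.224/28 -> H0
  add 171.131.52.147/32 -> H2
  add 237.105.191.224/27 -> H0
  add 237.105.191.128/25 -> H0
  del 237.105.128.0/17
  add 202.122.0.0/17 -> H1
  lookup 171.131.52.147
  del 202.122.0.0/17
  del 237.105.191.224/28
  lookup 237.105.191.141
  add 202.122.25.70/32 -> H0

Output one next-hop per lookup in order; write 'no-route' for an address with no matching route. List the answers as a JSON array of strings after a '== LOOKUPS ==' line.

Apply in order:
  add 202.112.0.0/12 -> H2 at depth 12
  - 202.112.0.0/12 clear@12
  add 237.105.128.0/17 -> H2 at depth 17
  lookup 237.105.128.226: bits 11101101011010011 walk d0:-→d1:-→d2:-→d3:-→d4:-→d5:-→d6:-→d7:-→d8:-→d9:-→d10:-→d11:-→d12:-→d13:-→d14:-→d15:-→d16:-→d17:H2 -> H2
  add 0.0.0.0/0 -> H1 at depth 0
  add 237.105.191.224/28 -> H0 at depth 28
  add 171.131.52.147/32 -> H2 at depth 32
  add 237.105.191.224/27 -> H0 at depth 27
  add 237.105.191.128/25 -> H0 at depth 25
  - 237.105.128.0/17 clear@17
  add 202.122.0.0/17 -> H1 at depth 17
  lookup 171.131.52.147: bits 10101011100000110011010010010011 walk d0:H1→d1:-→d2:-→d3:-→d4:-→d5:-→d6:-→d7:-→d8:-→d9:-→d10:-→d11:-→d12:-→d13:-→d14:-→d15:-→d16:-→d17:-→d18:-→d19:-→d20:-→d21:-→d22:-→d23:-→d24:-→d25:-→d26:-→d27:-→d28:-→d29:-→d30:-→d31:-→d32:H2 -> H2
  - 202.122.0.0/17 clear@17
  - 237.105.191.224/28 clear@28
  lookup 237.105.191.141: bits 1110110101101001101111111 walk d0:H1→d1:-→d2:-→d3:-→d4:-→d5:-→d6:-→d7:-→d8:-→d9:-→d10:-→d11:-→d12:-→d13:-→d14:-→d15:-→d16:-→d17:-→d18:-→d19:-→d20:-→d21:-→d22:-→d23:-→d24:-→d25:H0 -> H0
  add 202.122.25.70/32 -> H0 at depth 32

== LOOKUPS ==
["H2","H2","H0"]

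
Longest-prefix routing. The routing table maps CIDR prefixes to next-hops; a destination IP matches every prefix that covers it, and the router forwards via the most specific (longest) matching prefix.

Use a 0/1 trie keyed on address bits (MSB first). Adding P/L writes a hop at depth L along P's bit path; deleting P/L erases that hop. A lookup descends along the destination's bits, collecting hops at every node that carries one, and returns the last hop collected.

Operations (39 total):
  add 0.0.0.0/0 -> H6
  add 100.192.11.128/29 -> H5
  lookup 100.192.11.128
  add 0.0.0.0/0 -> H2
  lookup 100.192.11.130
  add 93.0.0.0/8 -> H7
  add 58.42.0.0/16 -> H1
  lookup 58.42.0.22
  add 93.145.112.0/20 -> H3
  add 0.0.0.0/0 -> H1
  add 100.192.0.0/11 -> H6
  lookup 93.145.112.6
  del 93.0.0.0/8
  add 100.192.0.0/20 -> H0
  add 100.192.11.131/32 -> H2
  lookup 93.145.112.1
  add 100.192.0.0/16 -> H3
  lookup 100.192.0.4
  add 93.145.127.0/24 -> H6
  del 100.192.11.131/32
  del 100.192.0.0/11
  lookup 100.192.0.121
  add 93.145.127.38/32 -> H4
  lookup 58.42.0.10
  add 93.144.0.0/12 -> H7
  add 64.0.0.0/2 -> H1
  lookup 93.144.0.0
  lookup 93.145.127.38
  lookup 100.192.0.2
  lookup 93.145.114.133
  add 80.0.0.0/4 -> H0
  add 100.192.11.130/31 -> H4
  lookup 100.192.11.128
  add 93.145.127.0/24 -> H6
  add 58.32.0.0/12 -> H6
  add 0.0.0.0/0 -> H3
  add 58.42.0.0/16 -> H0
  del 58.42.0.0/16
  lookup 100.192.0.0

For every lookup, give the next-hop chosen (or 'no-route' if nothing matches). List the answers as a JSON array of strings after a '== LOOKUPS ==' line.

Apply in order:
  + 0.0.0.0/0 (H6) depth=0
  + 100.192.11.128/29 (H5) depth=29
  Q 100.192.11.128: descend 01100100110000000000101110000 ; hops seen [H6,H5] ; pick H5
  + 0.0.0.0/0 (H2) depth=0
  Q 100.192.11.130: descend 01100100110000000000101110000 ; hops seen [H2,H5] ; pick H5
  + 93.0.0.0/8 (H7) depth=8
  + 58.42.0.0/16 (H1) depth=16
  Q 58.42.0.22: descend 0011101000101010 ; hops seen [H2,H1] ; pick H1
  + 93.145.112.0/20 (H3) depth=20
  + 0.0.0.0/0 (H1) depth=0
  + 100.192.0.0/11 (H6) depth=11
  Q 93.145.112.6: descend 01011101100100010111 ; hops seen [H1,H7,H3] ; pick H3
  - 93.0.0.0/8 clear@8
  + 100.192.0.0/20 (H0) depth=20
  + 100.192.11.131/32 (H2) depth=32
  Q 93.145.112.1: descend 01011101100100010111 ; hops seen [H1,H3] ; pick H3
  + 100.192.0.0/16 (H3) depth=16
  Q 100.192.0.4: descend 01100100110000000000 ; hops seen [H1,H6,H3,H0] ; pick H0
  + 93.145.127.0/24 (H6) depth=24
  - 100.192.11.131/32 clear@32
  - 100.192.0.0/11 clear@11
  Q 100.192.0.121: descend 01100100110000000000 ; hops seen [H1,H3,H0] ; pick H0
  + 93.145.127.38/32 (H4) depth=32
  Q 58.42.0.10: descend 0011101000101010 ; hops seen [H1,H1] ; pick H1
  + 93.144.0.0/12 (H7) depth=12
  + 64.0.0.0/2 (H1) depth=2
  Q 93.144.0.0: descend 010111011001000 ; hops seen [H1,H1,H7] ; pick H7
  Q 93.145.127.38: descend 01011101100100010111111100100110 ; hops seen [H1,H1,H7,H3,H6,H4] ; pick H4
  Q 100.192.0.2: descend 01100100110000000000 ; hops seen [H1,H1,H3,H0] ; pick H0
  Q 93.145.114.133: descend 01011101100100010111 ; hops seen [H1,H1,H7,H3] ; pick H3
  + 80.0.0.0/4 (H0) depth=4
  + 100.192.11.130/31 (H4) depth=31
  Q 100.192.11.128: descend 011001001100000000001011100000 ; hops seen [H1,H1,H3,H0,H5] ; pick H5
  + 93.145.127.0/24 (H6) depth=24
  + 58.32.0.0/12 (H6) depth=12
  + 0.0.0.0/0 (H3) depth=0
  + 58.42.0.0/16 (H0) depth=16
  - 58.42.0.0/16 clear@16
  Q 100.192.0.0: descend 01100100110000000000 ; hops seen [H3,H1,H3,H0] ; pick H0

== LOOKUPS ==
["H5","H5","H1","H3","H3","H0","H0","H1","H7","H4","H0","H3","H5","H0"]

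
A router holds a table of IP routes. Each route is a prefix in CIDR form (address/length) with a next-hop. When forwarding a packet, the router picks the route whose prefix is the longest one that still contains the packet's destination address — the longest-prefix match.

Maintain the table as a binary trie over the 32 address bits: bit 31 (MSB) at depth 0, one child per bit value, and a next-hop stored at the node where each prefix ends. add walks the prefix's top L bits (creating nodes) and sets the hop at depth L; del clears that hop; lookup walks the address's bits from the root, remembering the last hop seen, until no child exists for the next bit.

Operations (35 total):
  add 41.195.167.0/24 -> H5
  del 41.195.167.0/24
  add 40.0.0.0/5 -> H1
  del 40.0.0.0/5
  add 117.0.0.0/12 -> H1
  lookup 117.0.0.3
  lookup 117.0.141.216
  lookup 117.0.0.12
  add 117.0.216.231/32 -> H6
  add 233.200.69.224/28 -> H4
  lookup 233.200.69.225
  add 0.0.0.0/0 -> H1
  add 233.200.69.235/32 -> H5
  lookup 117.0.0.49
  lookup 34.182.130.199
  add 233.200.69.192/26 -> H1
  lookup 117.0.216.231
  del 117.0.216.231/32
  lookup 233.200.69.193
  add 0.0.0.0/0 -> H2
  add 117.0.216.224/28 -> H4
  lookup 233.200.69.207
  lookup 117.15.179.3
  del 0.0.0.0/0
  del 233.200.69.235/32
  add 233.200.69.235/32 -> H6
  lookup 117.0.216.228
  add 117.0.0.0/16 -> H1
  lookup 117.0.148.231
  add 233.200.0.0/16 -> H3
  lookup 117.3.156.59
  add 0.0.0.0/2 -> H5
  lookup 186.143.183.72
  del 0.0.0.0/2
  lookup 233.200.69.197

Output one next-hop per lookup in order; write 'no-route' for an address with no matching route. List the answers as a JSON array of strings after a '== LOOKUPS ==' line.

Apply in order:
  add 41.195.167.0/24 -> H5 at depth 24
  del 41.195.167.0/24 (clear depth 24)
  add 40.0.0.0/5 -> H1 at depth 5
  del 40.0.0.0/5 (clear depth 5)
  add 117.0.0.0/12 -> H1 at depth 12
  Q 117.0.0.3: descend 011101010000 ; hops seen [H1] ; pick H1
  Q 117.0.141.216: descend 011101010000 ; hops seen [H1] ; pick H1
  Q 117.0.0.12: descend 011101010000 ; hops seen [H1] ; pick H1
  add 117.0.216.231/32 -> H6 at depth 32
  add 233.200.69.224/28 -> H4 at depth 28
  Q 233.200.69.225: descend 1110100111001000010001011110 ; hops seen [H4] ; pick H4
  add 0.0.0.0/0 -> H1 at depth 0
  add 233.200.69.235/32 -> H5 at depth 32
  Q 117.0.0.49: descend 0111010100000000 ; hops seen [H1,H1] ; pick H1
  Q 34.182.130.199: descend 0010 ; hops seen [H1] ; pick H1
  add 233.200.69.192/26 -> H1 at depth 26
  Q 117.0.216.231: descend 01110101000000001101100011100111 ; hops seen [H1,H1,H6] ; pick H6
  del 117.0.216.231/32 (clear depth 32)
  Q 233.200.69.193: descend 11101001110010000100010111 ; hops seen [H1,H1] ; pick H1
  add 0.0.0.0/0 -> H2 at depth 0
  add 117.0.216.224/28 -> H4 at depth 28
  Q 233.200.69.207: descend 11101001110010000100010111 ; hops seen [H2,H1] ; pick H1
  Q 117.15.179.3: descend 011101010000 ; hops seen [H2,H1] ; pick H1
  del 0.0.0.0/0 (clear depth 0)
  del 233.200.69.235/32 (clear depth 32)
  add 233.200.69.235/32 -> H6 at depth 32
  Q 117.0.216.228: descend 011101010000000011011000111001 ; hops seen [H1,H4] ; pick H4
  add 117.0.0.0/16 -> H1 at depth 16
  Q 117.0.148.231: descend 01110101000000001 ; hops seen [H1,H1] ; pick H1
  add 233.200.0.0/16 -> H3 at depth 16
  Q 117.3.156.59: descend 01110101000000 ; hops seen [H1] ; pick H1
  add 0.0.0.0/2 -> H5 at depth 2
  Q 186.143.183.72: descend 1 ; hops seen [∅] ; pick no-route
  del 0.0.0.0/2 (clear depth 2)
  Q 233.200.69.197: descend 11101001110010000100010111 ; hops seen [H3,H1] ; pick H1

== LOOKUPS ==
["H1","H1","H1","H4","H1","H1","H6","H1","H1","H1","H4","H1","H1","no-route","H1"]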